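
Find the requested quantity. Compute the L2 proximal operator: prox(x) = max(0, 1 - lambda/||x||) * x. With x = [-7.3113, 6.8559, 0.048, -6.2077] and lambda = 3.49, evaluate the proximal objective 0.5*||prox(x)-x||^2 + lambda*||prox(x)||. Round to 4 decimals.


Step 1: Compute ||x||.
||x|| = 11.7897
Step 2: Compute scaling factor.
scale = max(0, 1 - 3.49/11.7897) = 0.704
Step 3: prox(x) = [-5.147, 4.8264, 0.0338, -4.3701]
||prox(x)|| = 8.2997
Step 4: Proximal objective.
0.5*||prox-x||^2 = 6.0901
lambda*||prox|| = 28.966
Total = 35.0559


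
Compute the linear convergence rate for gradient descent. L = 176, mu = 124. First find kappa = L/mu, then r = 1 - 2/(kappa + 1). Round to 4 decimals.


Step 1: Compute the condition number.
kappa = L/mu = 176/124 = 1.4194
Step 2: Compute the convergence rate.
r = 1 - 2/(kappa + 1) = 1 - 2*mu/(L + mu) = (L - mu)/(L + mu) = 52/300 = 0.1733


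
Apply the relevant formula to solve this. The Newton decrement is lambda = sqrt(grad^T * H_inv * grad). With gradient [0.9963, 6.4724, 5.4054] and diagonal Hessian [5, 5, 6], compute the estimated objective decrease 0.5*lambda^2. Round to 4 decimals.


Step 1: H is diagonal, so H^(-1) * g = [0.1993, 1.2945, 0.9009].
Step 2: g^T H^(-1) g = sum_i g_i^2 / H_ii
  = (0.9963)^2/5 + (6.4724)^2/5 + (5.4054)^2/6
  = 0.1985 + 8.3784 + 4.8697 = 13.4466
Step 3: Objective decrease = 0.5 * g^T H^(-1) g = 6.7233


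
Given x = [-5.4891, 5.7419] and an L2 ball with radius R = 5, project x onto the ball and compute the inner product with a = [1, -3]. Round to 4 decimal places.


Step 1: Compute ||x|| (intermediates to 6 decimals).
||x|| = sqrt((-5.4891)^2 + 5.7419^2) = 7.943528
Step 2: Project.
Since ||x|| > R, scale = R/||x|| = 5/7.943528 = 0.629443, proj(x) = scale * x
proj(x) = [-3.455076, 3.614199]
Step 3: Dot product.
a^T * proj(x) = 1*(-3.455076) - 3*3.614199 = -14.2977


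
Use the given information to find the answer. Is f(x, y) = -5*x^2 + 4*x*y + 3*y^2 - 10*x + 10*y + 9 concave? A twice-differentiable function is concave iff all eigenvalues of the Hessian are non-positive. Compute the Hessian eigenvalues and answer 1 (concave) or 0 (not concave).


The Hessian of f(x,y) = -5*x^2 + 4*x*y + 3*y^2 - 10*x + 10*y + 9 is:
H = [[-10, 4], [4, 6]]
Trace = -10 + 6 = -4
Determinant = -10*6 - (4)^2 = -76
Discriminant = (-4)^2 - 4*-76 = 320.0
Eigenvalues: lambda_1 = -10.9443, lambda_2 = 6.9443
The function is not concave.

0


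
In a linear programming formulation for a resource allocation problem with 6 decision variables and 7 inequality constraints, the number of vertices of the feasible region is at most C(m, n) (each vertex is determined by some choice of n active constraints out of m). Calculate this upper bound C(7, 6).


Each vertex corresponds to some choice of n active constraints out of m, so the number of vertices is at most C(m, n) = m! / (n!(m-n)!).
m = 7, n = 6
Numerator: 7 * 6 * 5 * 4 * 3 * 2
Denominator: 6! = 720
C(7, 6) = 7


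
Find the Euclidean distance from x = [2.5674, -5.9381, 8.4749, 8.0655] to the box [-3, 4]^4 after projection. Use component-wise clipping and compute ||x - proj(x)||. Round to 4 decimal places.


Project each component onto [-3, 4].
clip(2.5674) = 2.5674, clip(-5.9381) = -3.0, clip(8.4749) = 4.0, clip(8.0655) = 4.0
Projection = [2.5674, -3.0, 4.0, 4.0]
Squared diffs: [0.0, 8.6324, 20.0247, 16.5283]
Distance = sqrt(45.1854) = 6.722


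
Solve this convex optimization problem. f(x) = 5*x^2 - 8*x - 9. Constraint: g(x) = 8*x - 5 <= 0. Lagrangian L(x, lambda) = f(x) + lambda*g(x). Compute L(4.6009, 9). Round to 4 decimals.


Step 1: Evaluate f(x).
f(4.6009) = 5*4.6009^2 - 8*4.6009 - 9 = 60.0342
Step 2: Evaluate g(x).
g(4.6009) = 8*4.6009 - 5 = 31.8072
Step 3: Compute Lagrangian.
L = 60.0342 + 9*31.8072 = 346.299


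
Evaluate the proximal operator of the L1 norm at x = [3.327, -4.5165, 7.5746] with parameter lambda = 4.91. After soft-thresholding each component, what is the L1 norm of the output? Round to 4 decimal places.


Soft-thresholding with lambda = 4.91:
prox(3.327) = sign(3.327)*max(|3.327| - 4.91, 0) = 0.0
prox(-4.5165) = sign(-4.5165)*max(|-4.5165| - 4.91, 0) = 0.0
prox(7.5746) = sign(7.5746)*max(|7.5746| - 4.91, 0) = 2.6646
prox(x) = [0.0, 0.0, 2.6646]
||prox(x)||_1 = 0.0 + 0.0 + 2.6646 = 2.6646


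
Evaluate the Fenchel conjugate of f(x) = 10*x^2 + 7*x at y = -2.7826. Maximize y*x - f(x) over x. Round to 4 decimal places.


f*(y) = sup_x {y*x - a*x^2 - b*x} = sup_x {(y-b)*x - a*x^2}
FOC: (y - b) - 2a*x = 0 => x* = (y - b)/(2a)
x* = (-2.7826 - 7)/(2*10) = -0.4891
f*(-2.7826) = (y-b)^2/(4a) = (-2.7826 - 7)^2/(4*10)
= 95.6993/40 = 2.3925


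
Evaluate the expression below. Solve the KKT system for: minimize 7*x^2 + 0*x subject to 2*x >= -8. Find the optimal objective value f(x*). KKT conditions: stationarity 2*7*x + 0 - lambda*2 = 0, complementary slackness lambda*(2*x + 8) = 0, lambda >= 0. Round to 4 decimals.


Step 1: Try lambda = 0 (constraint inactive).
Stationarity: 2*7*x + 0 = 0
x* = 0/(2*7) = 0.0
Check constraint: 2*0.0 = 0.0 >= -8 -- satisfied.
Step 2: Compute optimal value.
f(x*) = 7*0.0^2 + 0*0.0 = 0.0


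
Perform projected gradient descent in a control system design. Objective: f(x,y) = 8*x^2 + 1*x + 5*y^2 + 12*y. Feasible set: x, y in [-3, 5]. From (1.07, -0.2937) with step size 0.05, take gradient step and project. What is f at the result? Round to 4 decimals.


Step 1: Compute gradient at (1.07, -0.2937).
grad_x = 2*8*1.07 + 1 = 18.12
grad_y = 2*5*-0.2937 + 12 = 9.063
Step 2: Gradient step.
x_raw = 1.07 - 0.05*18.12 = 0.164
y_raw = -0.2937 - 0.05*9.063 = -0.7469
Step 3: Project onto [-3, 5].
x_proj = clip(0.164) = 0.164
y_proj = clip(-0.7469) = -0.7469
Step 4: Evaluate f.
f(0.164, -0.7469) = -5.7941


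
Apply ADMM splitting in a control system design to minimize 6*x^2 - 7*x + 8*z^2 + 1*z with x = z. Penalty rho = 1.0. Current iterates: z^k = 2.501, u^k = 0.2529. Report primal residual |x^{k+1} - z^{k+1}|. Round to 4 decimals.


ADMM iteration with rho = 1.0, z^k = 2.501, u^k = 0.2529
Step 1: x-update.
Minimize 6*x^2 - 7*x + (1.0/2)*(x - 2.501 + 0.2529)^2
FOC: (2*6 + 1.0)*x = 7 + 1.0*(2.501 - 0.2529)
x^{k+1} = 0.7114
Step 2: z-update.
Minimize 8*z^2 + 1*z + (1.0/2)*(0.7114 - z + 0.2529)^2
FOC: (2*8 + 1.0)*z = -1 + 1.0*(0.7114 + 0.2529)
z^{k+1} = -0.0021
Step 3: u-update.
u^{k+1} = 0.2529 + 0.7114 + 0.0021 = 0.9664
Step 4: Primal residual = |0.7114 + 0.0021| = 0.7135


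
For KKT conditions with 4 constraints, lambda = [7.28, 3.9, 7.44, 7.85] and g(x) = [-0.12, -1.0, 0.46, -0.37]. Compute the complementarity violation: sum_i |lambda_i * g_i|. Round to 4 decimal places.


KKT complementary slackness check:
lambda_1 * g_1 = 7.28 * -0.12 = -0.8736
lambda_2 * g_2 = 3.9 * -1.0 = -3.9
lambda_3 * g_3 = 7.44 * 0.46 = 3.4224
lambda_4 * g_4 = 7.85 * -0.37 = -2.9045
Total violation = 0.8736 + 3.9 + 3.4224 + 2.9045 = 11.1005


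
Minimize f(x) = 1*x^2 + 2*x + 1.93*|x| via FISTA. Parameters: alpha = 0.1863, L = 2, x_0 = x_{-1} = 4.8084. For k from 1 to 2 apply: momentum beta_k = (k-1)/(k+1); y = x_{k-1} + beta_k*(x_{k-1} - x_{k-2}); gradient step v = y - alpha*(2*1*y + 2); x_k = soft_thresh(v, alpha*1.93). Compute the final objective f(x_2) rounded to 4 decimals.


FISTA on f(x) = 1*x^2 + 2*x + 1.93*|x|
L = 2, alpha = 0.1863
Iteration 1: beta = 0.0, y = 4.8084 + 0.0*(4.8084 - 4.8084) = 4.8084
  grad(y) = 11.6168, v = y - alpha*grad = 2.6442
  prox(v) = soft_thresh(2.6442, 0.3596) = 2.2846
Iteration 2: beta = 0.3333, y = 2.2846 + 0.3333*(2.2846 - 4.8084) = 1.4434
  grad(y) = 4.8867, v = y - alpha*grad = 0.533
  prox(v) = soft_thresh(0.533, 0.3596) = 0.1734
f(x_2) = 1*0.1734^2 + 2*0.1734 + 1.93*|0.1734| = 0.7116


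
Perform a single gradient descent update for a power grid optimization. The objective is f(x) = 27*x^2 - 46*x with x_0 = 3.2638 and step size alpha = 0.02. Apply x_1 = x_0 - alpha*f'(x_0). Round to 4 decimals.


We compute the gradient at x_0 and apply the update.
f'(x) = 54*x - 46
f'(3.2638) = 54*3.2638 - 46 = 130.2452
x_1 = 3.2638 - 0.02*130.2452 = 0.6589


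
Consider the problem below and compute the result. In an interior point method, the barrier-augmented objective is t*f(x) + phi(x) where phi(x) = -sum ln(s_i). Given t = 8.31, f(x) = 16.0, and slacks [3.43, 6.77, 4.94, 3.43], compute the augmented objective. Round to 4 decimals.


Step 1: Compute log-barrier.
ln values: [1.2326, 1.9125, 1.5974, 1.2326]
phi = -(1.2326 + 1.9125 + 1.5974 + 1.2326) = -5.975
Step 2: Compute augmented objective.
t*f(x) = 8.31*16.0 = 132.96
Total = 132.96 - 5.975 = 126.985


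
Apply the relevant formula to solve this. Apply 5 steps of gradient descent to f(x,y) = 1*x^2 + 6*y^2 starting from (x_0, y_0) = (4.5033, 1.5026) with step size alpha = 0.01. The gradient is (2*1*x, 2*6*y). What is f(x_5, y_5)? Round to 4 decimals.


Gradient descent on f(x,y) = 1*x^2 + 6*y^2.
Starting point: (4.5033, 1.5026), alpha = 0.01
Step 1: grad_x = 2*1*4.5033 = 9.0066, grad_y = 2*6*1.5026 = 18.0312
  x_1 = 4.5033 - 0.01*9.0066 = 4.4132
  y_1 = 1.5026 - 0.01*18.0312 = 1.3223
Step 2: grad_x = 2*1*4.4132 = 8.8265, grad_y = 2*6*1.3223 = 15.8675
  x_2 = 4.4132 - 0.01*8.8265 = 4.325
  y_2 = 1.3223 - 0.01*15.8675 = 1.1636
Step 3: grad_x = 2*1*4.325 = 8.6499, grad_y = 2*6*1.1636 = 13.9634
  x_3 = 4.325 - 0.01*8.6499 = 4.2385
  y_3 = 1.1636 - 0.01*13.9634 = 1.024
Step 4: grad_x = 2*1*4.2385 = 8.4769, grad_y = 2*6*1.024 = 12.2878
  x_4 = 4.2385 - 0.01*8.4769 = 4.1537
  y_4 = 1.024 - 0.01*12.2878 = 0.9011
Step 5: grad_x = 2*1*4.1537 = 8.3074, grad_y = 2*6*0.9011 = 10.8132
  x_5 = 4.1537 - 0.01*8.3074 = 4.0706
  y_5 = 0.9011 - 0.01*10.8132 = 0.793
f(4.0706, 0.793) = 1*4.0706^2 + 6*0.793^2 = 20.3428


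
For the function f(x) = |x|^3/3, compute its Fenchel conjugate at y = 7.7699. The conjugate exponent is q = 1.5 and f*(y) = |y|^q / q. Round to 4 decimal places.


The conjugate exponent q satisfies 1/p + 1/q = 1.
p = 3, so q = 3/(3 - 1) = 1.5
|y|^q = 7.7699^1.5 = 21.6582
f*(7.7699) = 21.6582 / 1.5 = 14.4388


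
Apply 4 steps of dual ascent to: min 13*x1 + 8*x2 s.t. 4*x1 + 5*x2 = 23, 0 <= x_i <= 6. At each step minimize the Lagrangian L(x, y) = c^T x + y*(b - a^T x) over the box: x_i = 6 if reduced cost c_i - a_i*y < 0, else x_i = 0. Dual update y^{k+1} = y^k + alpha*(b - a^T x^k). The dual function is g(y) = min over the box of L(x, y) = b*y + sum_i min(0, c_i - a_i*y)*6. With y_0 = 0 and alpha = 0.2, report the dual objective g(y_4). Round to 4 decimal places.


Dual ascent for LP: min 13*x1 + 8*x2, 4*x1 + 5*x2 = 23, 0 <= x_i <= 6
Step 1: y^k = 0.0, reduced costs: (13.0, 8.0)
  x^k = (0.0, 0.0), subgradient = b - a^T x = 23.0
  y^{k+1} = 0.0 + 0.2*23.0 = 4.6
Step 2: y^k = 4.6, reduced costs: (-5.4, -15.0)
  x^k = (6.0, 6.0), subgradient = b - a^T x = -31.0
  y^{k+1} = 4.6 + 0.2*-31.0 = -1.6
Step 3: y^k = -1.6, reduced costs: (19.4, 16.0)
  x^k = (0.0, 0.0), subgradient = b - a^T x = 23.0
  y^{k+1} = -1.6 + 0.2*23.0 = 3.0
Step 4: y^k = 3.0, reduced costs: (1.0, -7.0)
  x^k = (0.0, 6.0), subgradient = b - a^T x = -7.0
  y^{k+1} = 3.0 + 0.2*-7.0 = 1.6
Dual objective at y_4 = 1.6: reduced costs (6.6, 0.0), box minimizer x = (0.0, 0.0)
g(y_4) = b*y + (c1 - a1*y)*x1 + (c2 - a2*y)*x2 = 23*1.6 + 6.6*0.0 + 0.0*0.0 = 36.8 + 0.0 + 0.0 = 36.8


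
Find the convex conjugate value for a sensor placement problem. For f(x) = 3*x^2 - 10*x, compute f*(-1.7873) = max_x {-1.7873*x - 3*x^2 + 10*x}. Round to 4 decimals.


f*(y) = sup_x {y*x - a*x^2 - b*x} = sup_x {(y-b)*x - a*x^2}
FOC: (y - b) - 2a*x = 0 => x* = (y - b)/(2a)
x* = (-1.7873 + 10)/(2*3) = 1.3688
f*(-1.7873) = (y-b)^2/(4a) = (-1.7873 + 10)^2/(4*3)
= 67.4484/12 = 5.6207


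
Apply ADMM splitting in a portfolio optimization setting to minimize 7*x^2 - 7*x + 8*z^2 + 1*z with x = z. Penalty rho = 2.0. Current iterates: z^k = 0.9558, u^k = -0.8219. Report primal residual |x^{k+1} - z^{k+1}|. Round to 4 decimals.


ADMM iteration with rho = 2.0, z^k = 0.9558, u^k = -0.8219
Step 1: x-update.
Minimize 7*x^2 - 7*x + (2.0/2)*(x - 0.9558 - 0.8219)^2
FOC: (2*7 + 2.0)*x = 7 + 2.0*(0.9558 + 0.8219)
x^{k+1} = 0.6597
Step 2: z-update.
Minimize 8*z^2 + 1*z + (2.0/2)*(0.6597 - z - 0.8219)^2
FOC: (2*8 + 2.0)*z = -1 + 2.0*(0.6597 - 0.8219)
z^{k+1} = -0.0736
Step 3: u-update.
u^{k+1} = -0.8219 + 0.6597 + 0.0736 = -0.0886
Step 4: Primal residual = |0.6597 + 0.0736| = 0.7333


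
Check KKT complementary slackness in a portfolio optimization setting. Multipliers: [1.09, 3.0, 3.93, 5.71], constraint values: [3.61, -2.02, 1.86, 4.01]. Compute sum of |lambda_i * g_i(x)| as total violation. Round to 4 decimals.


KKT complementary slackness check:
lambda_1 * g_1 = 1.09 * 3.61 = 3.9349
lambda_2 * g_2 = 3.0 * -2.02 = -6.06
lambda_3 * g_3 = 3.93 * 1.86 = 7.3098
lambda_4 * g_4 = 5.71 * 4.01 = 22.8971
Total violation = 3.9349 + 6.06 + 7.3098 + 22.8971 = 40.2018


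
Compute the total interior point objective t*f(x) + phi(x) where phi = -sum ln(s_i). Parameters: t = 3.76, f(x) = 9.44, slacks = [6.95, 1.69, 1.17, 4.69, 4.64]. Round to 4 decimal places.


Step 1: Compute log-barrier.
ln values: [1.9387, 0.5247, 0.157, 1.5454, 1.5347]
phi = -(1.9387 + 0.5247 + 0.157 + 1.5454 + 1.5347) = -5.7006
Step 2: Compute augmented objective.
t*f(x) = 3.76*9.44 = 35.4944
Total = 35.4944 - 5.7006 = 29.7938


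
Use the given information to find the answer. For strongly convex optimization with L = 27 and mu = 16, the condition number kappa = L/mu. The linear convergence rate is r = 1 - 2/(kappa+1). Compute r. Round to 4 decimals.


Step 1: Compute the condition number.
kappa = L/mu = 27/16 = 1.6875
Step 2: Compute the convergence rate.
r = 1 - 2/(kappa + 1) = 1 - 2*mu/(L + mu) = (L - mu)/(L + mu) = 11/43 = 0.2558


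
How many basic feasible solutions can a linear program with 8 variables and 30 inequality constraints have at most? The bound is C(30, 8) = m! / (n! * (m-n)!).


Each vertex corresponds to some choice of n active constraints out of m, so the number of vertices is at most C(m, n) = m! / (n!(m-n)!).
m = 30, n = 8
Numerator: 30 * 29 * 28 * 27 * 26 * 25 * 24 * 23
Denominator: 8! = 40320
C(30, 8) = 5852925


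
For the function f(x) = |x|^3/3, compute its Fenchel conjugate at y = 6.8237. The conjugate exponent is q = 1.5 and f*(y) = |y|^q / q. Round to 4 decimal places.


The conjugate exponent q satisfies 1/p + 1/q = 1.
p = 3, so q = 3/(3 - 1) = 1.5
|y|^q = 6.8237^1.5 = 17.825
f*(6.8237) = 17.825 / 1.5 = 11.8833


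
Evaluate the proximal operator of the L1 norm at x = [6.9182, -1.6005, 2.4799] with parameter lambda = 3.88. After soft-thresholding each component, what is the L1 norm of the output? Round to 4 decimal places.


Soft-thresholding with lambda = 3.88:
prox(6.9182) = sign(6.9182)*max(|6.9182| - 3.88, 0) = 3.0382
prox(-1.6005) = sign(-1.6005)*max(|-1.6005| - 3.88, 0) = 0.0
prox(2.4799) = sign(2.4799)*max(|2.4799| - 3.88, 0) = 0.0
prox(x) = [3.0382, 0.0, 0.0]
||prox(x)||_1 = 3.0382 + 0.0 + 0.0 = 3.0382


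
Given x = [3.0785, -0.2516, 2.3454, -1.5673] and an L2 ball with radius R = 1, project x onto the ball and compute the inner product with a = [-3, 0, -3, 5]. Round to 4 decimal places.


Step 1: Compute ||x|| (intermediates to 6 decimals).
||x|| = sqrt(3.0785^2 + (-0.2516)^2 + 2.3454^2 + (-1.5673)^2) = 4.183037
Step 2: Project.
Since ||x|| > R, scale = R/||x|| = 1/4.183037 = 0.239061, proj(x) = scale * x
proj(x) = [0.735949, -0.060148, 0.560694, -0.37468]
Step 3: Dot product.
a^T * proj(x) = -3*0.735949 + 0*(-0.060148) - 3*0.560694 + 5*(-0.37468) = -5.7633


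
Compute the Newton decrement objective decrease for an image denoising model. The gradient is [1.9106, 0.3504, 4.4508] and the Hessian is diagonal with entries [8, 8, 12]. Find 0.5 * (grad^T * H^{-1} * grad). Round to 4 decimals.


Step 1: H is diagonal, so H^(-1) * g = [0.2388, 0.0438, 0.3709].
Step 2: g^T H^(-1) g = sum_i g_i^2 / H_ii
  = (1.9106)^2/8 + (0.3504)^2/8 + (4.4508)^2/12
  = 0.4563 + 0.0153 + 1.6508 = 2.1224
Step 3: Objective decrease = 0.5 * g^T H^(-1) g = 1.0612


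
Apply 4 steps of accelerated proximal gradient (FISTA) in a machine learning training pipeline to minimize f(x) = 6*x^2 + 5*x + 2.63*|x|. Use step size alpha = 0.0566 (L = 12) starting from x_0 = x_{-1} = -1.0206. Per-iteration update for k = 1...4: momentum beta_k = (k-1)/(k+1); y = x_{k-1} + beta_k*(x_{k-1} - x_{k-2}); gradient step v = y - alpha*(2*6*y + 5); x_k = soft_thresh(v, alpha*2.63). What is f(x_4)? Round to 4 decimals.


FISTA on f(x) = 6*x^2 + 5*x + 2.63*|x|
L = 12, alpha = 0.0566
Iteration 1: beta = 0.0, y = -1.0206 + 0.0*(-1.0206 + 1.0206) = -1.0206
  grad(y) = -7.2472, v = y - alpha*grad = -0.6104
  prox(v) = soft_thresh(-0.6104, 0.1489) = -0.4616
Iteration 2: beta = 0.3333, y = -0.4616 + 0.3333*(-0.4616 + 1.0206) = -0.2752
  grad(y) = 1.6976, v = y - alpha*grad = -0.3713
  prox(v) = soft_thresh(-0.3713, 0.1489) = -0.2224
Iteration 3: beta = 0.5, y = -0.2224 + 0.5*(-0.2224 + 0.4616) = -0.1029
  grad(y) = 3.7656, v = y - alpha*grad = -0.316
  prox(v) = soft_thresh(-0.316, 0.1489) = -0.1671
Iteration 4: beta = 0.6, y = -0.1671 + 0.6*(-0.1671 + 0.2224) = -0.134
  grad(y) = 3.3924, v = y - alpha*grad = -0.326
  prox(v) = soft_thresh(-0.326, 0.1489) = -0.1771
f(x_4) = 6*(-0.1771)^2 + 5*(-0.1771) + 2.63*|-0.1771| = -0.2315


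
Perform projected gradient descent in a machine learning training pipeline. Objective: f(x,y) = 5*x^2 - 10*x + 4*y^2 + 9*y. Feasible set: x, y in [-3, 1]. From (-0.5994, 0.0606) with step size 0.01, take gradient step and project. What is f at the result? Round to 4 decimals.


Step 1: Compute gradient at (-0.5994, 0.0606).
grad_x = 2*5*-0.5994 - 10 = -15.994
grad_y = 2*4*0.0606 + 9 = 9.4848
Step 2: Gradient step.
x_raw = -0.5994 - 0.01*-15.994 = -0.4395
y_raw = 0.0606 - 0.01*9.4848 = -0.0342
Step 3: Project onto [-3, 1].
x_proj = clip(-0.4395) = -0.4395
y_proj = clip(-0.0342) = -0.0342
Step 4: Evaluate f.
f(-0.4395, -0.0342) = 5.0567


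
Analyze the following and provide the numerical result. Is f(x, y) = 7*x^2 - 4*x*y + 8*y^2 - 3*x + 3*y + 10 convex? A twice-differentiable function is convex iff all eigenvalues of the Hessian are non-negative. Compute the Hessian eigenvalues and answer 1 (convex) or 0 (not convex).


The Hessian of f(x,y) = 7*x^2 - 4*x*y + 8*y^2 - 3*x + 3*y + 10 is:
H = [[14, -4], [-4, 16]]
Trace = 14 + 16 = 30
Determinant = 14*16 - (-4)^2 = 208
Discriminant = (30)^2 - 4*208 = 68.0
Eigenvalues: lambda_1 = 10.8769, lambda_2 = 19.1231
The function is convex.

1


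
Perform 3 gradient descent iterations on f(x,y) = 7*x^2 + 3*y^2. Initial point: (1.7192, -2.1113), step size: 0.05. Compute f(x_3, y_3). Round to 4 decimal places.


Gradient descent on f(x,y) = 7*x^2 + 3*y^2.
Starting point: (1.7192, -2.1113), alpha = 0.05
Step 1: grad_x = 2*7*1.7192 = 24.0688, grad_y = 2*3*-2.1113 = -12.6678
  x_1 = 1.7192 - 0.05*24.0688 = 0.5158
  y_1 = -2.1113 - 0.05*-12.6678 = -1.4779
Step 2: grad_x = 2*7*0.5158 = 7.2206, grad_y = 2*3*-1.4779 = -8.8675
  x_2 = 0.5158 - 0.05*7.2206 = 0.1547
  y_2 = -1.4779 - 0.05*-8.8675 = -1.0345
Step 3: grad_x = 2*7*0.1547 = 2.1662, grad_y = 2*3*-1.0345 = -6.2072
  x_3 = 0.1547 - 0.05*2.1662 = 0.0464
  y_3 = -1.0345 - 0.05*-6.2072 = -0.7242
f(0.0464, -0.7242) = 7*0.0464^2 + 3*(-0.7242)^2 = 1.5884


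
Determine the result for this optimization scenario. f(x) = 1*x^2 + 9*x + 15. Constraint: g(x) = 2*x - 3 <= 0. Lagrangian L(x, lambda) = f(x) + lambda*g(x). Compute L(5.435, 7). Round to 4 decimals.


Step 1: Evaluate f(x).
f(5.435) = 1*5.435^2 + 9*5.435 + 15 = 93.4542
Step 2: Evaluate g(x).
g(5.435) = 2*5.435 - 3 = 7.87
Step 3: Compute Lagrangian.
L = 93.4542 + 7*7.87 = 148.5442


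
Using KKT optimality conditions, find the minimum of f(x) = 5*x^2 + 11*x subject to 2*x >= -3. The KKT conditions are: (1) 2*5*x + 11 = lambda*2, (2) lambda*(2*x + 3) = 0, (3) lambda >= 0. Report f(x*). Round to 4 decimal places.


Step 1: Try lambda = 0 (constraint inactive).
Stationarity: 2*5*x + 11 = 0
x* = -11/(2*5) = -1.1
Check constraint: 2*-1.1 = -2.2 >= -3 -- satisfied.
Step 2: Compute optimal value.
f(x*) = 5*(-1.1)^2 + 11*(-1.1) = -6.05


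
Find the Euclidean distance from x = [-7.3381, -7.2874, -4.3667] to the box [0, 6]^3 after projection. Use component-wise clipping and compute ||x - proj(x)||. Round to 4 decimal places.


Project each component onto [0, 6].
clip(-7.3381) = 0.0, clip(-7.2874) = 0.0, clip(-4.3667) = 0.0
Projection = [0.0, 0.0, 0.0]
Squared diffs: [53.8477, 53.1062, 19.0681]
Distance = sqrt(126.022) = 11.226


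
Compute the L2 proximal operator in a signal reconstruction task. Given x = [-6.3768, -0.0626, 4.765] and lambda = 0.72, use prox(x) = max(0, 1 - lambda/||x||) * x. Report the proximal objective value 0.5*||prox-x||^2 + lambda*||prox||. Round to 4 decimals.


Step 1: Compute ||x||.
||x|| = 7.9607
Step 2: Compute scaling factor.
scale = max(0, 1 - 0.72/7.9607) = 0.9096
Step 3: prox(x) = [-5.8001, -0.0569, 4.334]
||prox(x)|| = 7.2407
Step 4: Proximal objective.
0.5*||prox-x||^2 = 0.2592
lambda*||prox|| = 5.2133
Total = 5.4725


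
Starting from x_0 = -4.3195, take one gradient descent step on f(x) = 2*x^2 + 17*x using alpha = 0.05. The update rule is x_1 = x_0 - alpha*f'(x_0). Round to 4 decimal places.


We compute the gradient at x_0 and apply the update.
f'(x) = 4*x + 17
f'(-4.3195) = 4*-4.3195 + 17 = -0.278
x_1 = -4.3195 - 0.05*-0.278 = -4.3056


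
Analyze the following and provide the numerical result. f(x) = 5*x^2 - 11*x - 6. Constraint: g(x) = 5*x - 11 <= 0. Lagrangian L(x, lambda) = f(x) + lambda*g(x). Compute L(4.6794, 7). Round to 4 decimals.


Step 1: Evaluate f(x).
f(4.6794) = 5*4.6794^2 - 11*4.6794 - 6 = 52.0105
Step 2: Evaluate g(x).
g(4.6794) = 5*4.6794 - 11 = 12.397
Step 3: Compute Lagrangian.
L = 52.0105 + 7*12.397 = 138.7895


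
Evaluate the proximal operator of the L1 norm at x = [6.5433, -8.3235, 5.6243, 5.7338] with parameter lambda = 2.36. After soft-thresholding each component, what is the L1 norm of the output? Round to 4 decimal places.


Soft-thresholding with lambda = 2.36:
prox(6.5433) = sign(6.5433)*max(|6.5433| - 2.36, 0) = 4.1833
prox(-8.3235) = sign(-8.3235)*max(|-8.3235| - 2.36, 0) = -5.9635
prox(5.6243) = sign(5.6243)*max(|5.6243| - 2.36, 0) = 3.2643
prox(5.7338) = sign(5.7338)*max(|5.7338| - 2.36, 0) = 3.3738
prox(x) = [4.1833, -5.9635, 3.2643, 3.3738]
||prox(x)||_1 = 4.1833 + 5.9635 + 3.2643 + 3.3738 = 16.7849


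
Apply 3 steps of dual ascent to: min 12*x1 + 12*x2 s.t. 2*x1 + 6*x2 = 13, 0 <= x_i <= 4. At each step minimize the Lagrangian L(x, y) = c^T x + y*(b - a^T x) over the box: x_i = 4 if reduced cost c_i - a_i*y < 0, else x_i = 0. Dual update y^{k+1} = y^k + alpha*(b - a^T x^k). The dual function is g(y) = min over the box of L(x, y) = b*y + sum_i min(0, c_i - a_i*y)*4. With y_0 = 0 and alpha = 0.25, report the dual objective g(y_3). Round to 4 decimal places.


Dual ascent for LP: min 12*x1 + 12*x2, 2*x1 + 6*x2 = 13, 0 <= x_i <= 4
Step 1: y^k = 0.0, reduced costs: (12.0, 12.0)
  x^k = (0.0, 0.0), subgradient = b - a^T x = 13.0
  y^{k+1} = 0.0 + 0.25*13.0 = 3.25
Step 2: y^k = 3.25, reduced costs: (5.5, -7.5)
  x^k = (0.0, 4.0), subgradient = b - a^T x = -11.0
  y^{k+1} = 3.25 + 0.25*-11.0 = 0.5
Step 3: y^k = 0.5, reduced costs: (11.0, 9.0)
  x^k = (0.0, 0.0), subgradient = b - a^T x = 13.0
  y^{k+1} = 0.5 + 0.25*13.0 = 3.75
Dual objective at y_3 = 3.75: reduced costs (4.5, -10.5), box minimizer x = (0.0, 4.0)
g(y_3) = b*y + (c1 - a1*y)*x1 + (c2 - a2*y)*x2 = 13*3.75 + 4.5*0.0 + (-10.5)*4.0 = 48.75 + 0.0 - 42.0 = 6.75


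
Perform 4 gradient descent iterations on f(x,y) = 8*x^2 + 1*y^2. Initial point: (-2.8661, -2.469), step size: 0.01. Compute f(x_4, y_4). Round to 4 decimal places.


Gradient descent on f(x,y) = 8*x^2 + 1*y^2.
Starting point: (-2.8661, -2.469), alpha = 0.01
Step 1: grad_x = 2*8*-2.8661 = -45.8576, grad_y = 2*1*-2.469 = -4.938
  x_1 = -2.8661 - 0.01*-45.8576 = -2.4075
  y_1 = -2.469 - 0.01*-4.938 = -2.4196
Step 2: grad_x = 2*8*-2.4075 = -38.5204, grad_y = 2*1*-2.4196 = -4.8392
  x_2 = -2.4075 - 0.01*-38.5204 = -2.0223
  y_2 = -2.4196 - 0.01*-4.8392 = -2.3712
Step 3: grad_x = 2*8*-2.0223 = -32.3571, grad_y = 2*1*-2.3712 = -4.7425
  x_3 = -2.0223 - 0.01*-32.3571 = -1.6987
  y_3 = -2.3712 - 0.01*-4.7425 = -2.3238
Step 4: grad_x = 2*8*-1.6987 = -27.18, grad_y = 2*1*-2.3238 = -4.6476
  x_4 = -1.6987 - 0.01*-27.18 = -1.4269
  y_4 = -2.3238 - 0.01*-4.6476 = -2.2773
f(-1.4269, -2.2773) = 8*(-1.4269)^2 + 1*(-2.2773)^2 = 21.4757


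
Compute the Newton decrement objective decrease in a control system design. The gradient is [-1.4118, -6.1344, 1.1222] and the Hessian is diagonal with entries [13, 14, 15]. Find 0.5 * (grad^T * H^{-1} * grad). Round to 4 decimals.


Step 1: H is diagonal, so H^(-1) * g = [-0.1086, -0.4382, 0.0748].
Step 2: g^T H^(-1) g = sum_i g_i^2 / H_ii
  = (-1.4118)^2/13 + (-6.1344)^2/14 + (1.1222)^2/15
  = 0.1533 + 2.6879 + 0.084 = 2.9252
Step 3: Objective decrease = 0.5 * g^T H^(-1) g = 1.4626


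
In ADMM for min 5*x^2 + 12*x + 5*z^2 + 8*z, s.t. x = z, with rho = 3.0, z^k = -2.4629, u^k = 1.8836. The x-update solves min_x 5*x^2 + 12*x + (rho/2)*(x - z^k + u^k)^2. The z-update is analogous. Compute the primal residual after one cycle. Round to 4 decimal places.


ADMM iteration with rho = 3.0, z^k = -2.4629, u^k = 1.8836
Step 1: x-update.
Minimize 5*x^2 + 12*x + (3.0/2)*(x + 2.4629 + 1.8836)^2
FOC: (2*5 + 3.0)*x = -12 + 3.0*(-2.4629 - 1.8836)
x^{k+1} = -1.9261
Step 2: z-update.
Minimize 5*z^2 + 8*z + (3.0/2)*(-1.9261 - z + 1.8836)^2
FOC: (2*5 + 3.0)*z = -8 + 3.0*(-1.9261 + 1.8836)
z^{k+1} = -0.6252
Step 3: u-update.
u^{k+1} = 1.8836 - 1.9261 + 0.6252 = 0.5827
Step 4: Primal residual = |-1.9261 + 0.6252| = 1.3009


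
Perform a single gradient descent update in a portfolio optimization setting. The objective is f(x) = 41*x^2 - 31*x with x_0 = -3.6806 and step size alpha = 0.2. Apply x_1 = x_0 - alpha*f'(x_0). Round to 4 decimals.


We compute the gradient at x_0 and apply the update.
f'(x) = 82*x - 31
f'(-3.6806) = 82*-3.6806 - 31 = -332.8092
x_1 = -3.6806 - 0.2*-332.8092 = 62.8812


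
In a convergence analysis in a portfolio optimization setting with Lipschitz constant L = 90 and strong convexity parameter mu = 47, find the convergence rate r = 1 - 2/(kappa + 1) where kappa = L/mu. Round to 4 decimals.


Step 1: Compute the condition number.
kappa = L/mu = 90/47 = 1.9149
Step 2: Compute the convergence rate.
r = 1 - 2/(kappa + 1) = 1 - 2*mu/(L + mu) = (L - mu)/(L + mu) = 43/137 = 0.3139


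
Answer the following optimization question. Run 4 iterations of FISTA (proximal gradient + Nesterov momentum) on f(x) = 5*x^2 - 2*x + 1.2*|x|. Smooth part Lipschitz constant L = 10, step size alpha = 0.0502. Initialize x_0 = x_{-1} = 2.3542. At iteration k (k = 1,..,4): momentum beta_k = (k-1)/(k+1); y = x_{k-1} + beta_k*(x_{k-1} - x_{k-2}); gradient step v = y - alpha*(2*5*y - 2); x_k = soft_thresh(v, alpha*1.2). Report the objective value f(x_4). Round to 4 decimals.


FISTA on f(x) = 5*x^2 - 2*x + 1.2*|x|
L = 10, alpha = 0.0502
Iteration 1: beta = 0.0, y = 2.3542 + 0.0*(2.3542 - 2.3542) = 2.3542
  grad(y) = 21.542, v = y - alpha*grad = 1.2728
  prox(v) = soft_thresh(1.2728, 0.0602) = 1.2126
Iteration 2: beta = 0.3333, y = 1.2126 + 0.3333*(1.2126 - 2.3542) = 0.832
  grad(y) = 6.32, v = y - alpha*grad = 0.5147
  prox(v) = soft_thresh(0.5147, 0.0602) = 0.4545
Iteration 3: beta = 0.5, y = 0.4545 + 0.5*(0.4545 - 1.2126) = 0.0755
  grad(y) = -1.2453, v = y - alpha*grad = 0.138
  prox(v) = soft_thresh(0.138, 0.0602) = 0.0777
Iteration 4: beta = 0.6, y = 0.0777 + 0.6*(0.0777 - 0.4545) = -0.1483
  grad(y) = -3.4831, v = y - alpha*grad = 0.0265
  prox(v) = soft_thresh(0.0265, 0.0602) = 0.0
f(x_4) = 5*0.0^2 - 2*0.0 + 1.2*|0.0| = 0.0


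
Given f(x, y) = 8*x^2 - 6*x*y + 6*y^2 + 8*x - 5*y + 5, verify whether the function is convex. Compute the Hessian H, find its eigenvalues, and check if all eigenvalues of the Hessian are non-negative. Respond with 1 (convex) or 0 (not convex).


The Hessian of f(x,y) = 8*x^2 - 6*x*y + 6*y^2 + 8*x - 5*y + 5 is:
H = [[16, -6], [-6, 12]]
Trace = 16 + 12 = 28
Determinant = 16*12 - (-6)^2 = 156
Discriminant = (28)^2 - 4*156 = 160.0
Eigenvalues: lambda_1 = 7.6754, lambda_2 = 20.3246
The function is convex.

1


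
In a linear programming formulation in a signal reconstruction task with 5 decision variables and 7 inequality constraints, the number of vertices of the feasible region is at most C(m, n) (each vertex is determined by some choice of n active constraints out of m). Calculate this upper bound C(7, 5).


Each vertex corresponds to some choice of n active constraints out of m, so the number of vertices is at most C(m, n) = m! / (n!(m-n)!).
m = 7, n = 5
Numerator: 7 * 6 * 5 * 4 * 3
Denominator: 5! = 120
C(7, 5) = 21


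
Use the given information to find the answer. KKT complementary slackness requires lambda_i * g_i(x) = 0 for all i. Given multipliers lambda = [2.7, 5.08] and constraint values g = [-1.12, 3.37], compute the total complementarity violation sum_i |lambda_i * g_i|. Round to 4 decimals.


KKT complementary slackness check:
lambda_1 * g_1 = 2.7 * -1.12 = -3.024
lambda_2 * g_2 = 5.08 * 3.37 = 17.1196
Total violation = 3.024 + 17.1196 = 20.1436


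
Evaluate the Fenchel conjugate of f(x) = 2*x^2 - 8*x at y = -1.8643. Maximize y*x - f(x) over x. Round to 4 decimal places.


f*(y) = sup_x {y*x - a*x^2 - b*x} = sup_x {(y-b)*x - a*x^2}
FOC: (y - b) - 2a*x = 0 => x* = (y - b)/(2a)
x* = (-1.8643 + 8)/(2*2) = 1.5339
f*(-1.8643) = (y-b)^2/(4a) = (-1.8643 + 8)^2/(4*2)
= 37.6468/8 = 4.7059


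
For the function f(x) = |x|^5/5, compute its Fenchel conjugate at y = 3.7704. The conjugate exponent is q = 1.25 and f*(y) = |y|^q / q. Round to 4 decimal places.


The conjugate exponent q satisfies 1/p + 1/q = 1.
p = 5, so q = 5/(5 - 1) = 1.25
|y|^q = 3.7704^1.25 = 5.2539
f*(3.7704) = 5.2539 / 1.25 = 4.2031


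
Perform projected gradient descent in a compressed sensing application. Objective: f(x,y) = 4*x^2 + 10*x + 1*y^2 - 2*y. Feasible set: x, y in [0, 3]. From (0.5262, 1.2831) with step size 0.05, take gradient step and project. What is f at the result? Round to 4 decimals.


Step 1: Compute gradient at (0.5262, 1.2831).
grad_x = 2*4*0.5262 + 10 = 14.2096
grad_y = 2*1*1.2831 - 2 = 0.5662
Step 2: Gradient step.
x_raw = 0.5262 - 0.05*14.2096 = -0.1843
y_raw = 1.2831 - 0.05*0.5662 = 1.2548
Step 3: Project onto [0, 3].
x_proj = clip(-0.1843) = 0.0
y_proj = clip(1.2548) = 1.2548
Step 4: Evaluate f.
f(0.0, 1.2548) = -0.9351


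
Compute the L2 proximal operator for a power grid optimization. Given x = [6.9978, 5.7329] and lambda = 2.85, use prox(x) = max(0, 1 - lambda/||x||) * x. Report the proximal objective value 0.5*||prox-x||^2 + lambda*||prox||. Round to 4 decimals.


Step 1: Compute ||x||.
||x|| = 9.0463
Step 2: Compute scaling factor.
scale = max(0, 1 - 2.85/9.0463) = 0.685
Step 3: prox(x) = [4.7932, 3.9268]
||prox(x)|| = 6.1963
Step 4: Proximal objective.
0.5*||prox-x||^2 = 4.0613
lambda*||prox|| = 17.6595
Total = 21.7207


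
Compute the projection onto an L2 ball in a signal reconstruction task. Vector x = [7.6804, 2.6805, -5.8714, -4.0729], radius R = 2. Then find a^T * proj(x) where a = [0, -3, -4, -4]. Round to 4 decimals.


Step 1: Compute ||x|| (intermediates to 6 decimals).
||x|| = sqrt(7.6804^2 + 2.6805^2 + (-5.8714)^2 + (-4.0729)^2) = 10.827533
Step 2: Project.
Since ||x|| > R, scale = R/||x|| = 2/10.827533 = 0.184714, proj(x) = scale * x
proj(x) = [1.418677, 0.495126, -1.08453, -0.752322]
Step 3: Dot product.
a^T * proj(x) = 0*1.418677 - 3*0.495126 - 4*(-1.08453) - 4*(-0.752322) = 5.862


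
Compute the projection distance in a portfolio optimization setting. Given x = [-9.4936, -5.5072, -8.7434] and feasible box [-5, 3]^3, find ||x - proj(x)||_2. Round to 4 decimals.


Project each component onto [-5, 3].
clip(-9.4936) = -5.0, clip(-5.5072) = -5.0, clip(-8.7434) = -5.0
Projection = [-5.0, -5.0, -5.0]
Squared diffs: [20.1924, 0.2573, 14.013]
Distance = sqrt(34.4627) = 5.8705


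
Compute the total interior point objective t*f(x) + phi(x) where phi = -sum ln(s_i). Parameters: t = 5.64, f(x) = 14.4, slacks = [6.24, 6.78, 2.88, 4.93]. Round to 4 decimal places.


Step 1: Compute log-barrier.
ln values: [1.831, 1.914, 1.0578, 1.5953]
phi = -(1.831 + 1.914 + 1.0578 + 1.5953) = -6.3981
Step 2: Compute augmented objective.
t*f(x) = 5.64*14.4 = 81.216
Total = 81.216 - 6.3981 = 74.8179


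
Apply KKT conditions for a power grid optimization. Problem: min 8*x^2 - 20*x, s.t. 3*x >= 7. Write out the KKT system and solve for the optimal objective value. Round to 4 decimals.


Step 1: Try lambda = 0 (constraint inactive).
x_unc = 20/(2*8) = 1.25
Check: 3*1.25 = 3.75 < 7 -- violated!
Step 2: Constraint must be active: 3*x = 7
x* = 7/3 = 2.3333 (rounded; the exact value 7/3 is used below)
lambda = (2*8*(7/3) - 20)/3 = 5.7778
Step 3: Compute optimal value.
f(x*) = 8*(7/3)^2 - 20*(7/3) = -3.1111


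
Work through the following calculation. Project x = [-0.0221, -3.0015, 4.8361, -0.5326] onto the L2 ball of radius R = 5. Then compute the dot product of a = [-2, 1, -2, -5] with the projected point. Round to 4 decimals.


Step 1: Compute ||x|| (intermediates to 6 decimals).
||x|| = sqrt((-0.0221)^2 + (-3.0015)^2 + 4.8361^2 + (-0.5326)^2) = 5.716731
Step 2: Project.
Since ||x|| > R, scale = R/||x|| = 5/5.716731 = 0.874626, proj(x) = scale * x
proj(x) = [-0.019329, -2.62519, 4.229779, -0.465826]
Step 3: Dot product.
a^T * proj(x) = -2*(-0.019329) + 1*(-2.62519) - 2*4.229779 - 5*(-0.465826) = -8.717


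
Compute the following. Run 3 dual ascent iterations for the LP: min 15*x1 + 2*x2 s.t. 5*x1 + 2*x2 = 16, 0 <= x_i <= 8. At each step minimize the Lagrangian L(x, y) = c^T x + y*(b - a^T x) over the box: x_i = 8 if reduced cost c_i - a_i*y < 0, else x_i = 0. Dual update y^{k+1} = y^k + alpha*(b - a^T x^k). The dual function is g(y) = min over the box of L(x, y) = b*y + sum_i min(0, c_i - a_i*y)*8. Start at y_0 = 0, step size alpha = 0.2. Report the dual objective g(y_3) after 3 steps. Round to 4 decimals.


Dual ascent for LP: min 15*x1 + 2*x2, 5*x1 + 2*x2 = 16, 0 <= x_i <= 8
Step 1: y^k = 0.0, reduced costs: (15.0, 2.0)
  x^k = (0.0, 0.0), subgradient = b - a^T x = 16.0
  y^{k+1} = 0.0 + 0.2*16.0 = 3.2
Step 2: y^k = 3.2, reduced costs: (-1.0, -4.4)
  x^k = (8.0, 8.0), subgradient = b - a^T x = -40.0
  y^{k+1} = 3.2 + 0.2*-40.0 = -4.8
Step 3: y^k = -4.8, reduced costs: (39.0, 11.6)
  x^k = (0.0, 0.0), subgradient = b - a^T x = 16.0
  y^{k+1} = -4.8 + 0.2*16.0 = -1.6
Dual objective at y_3 = -1.6: reduced costs (23.0, 5.2), box minimizer x = (0.0, 0.0)
g(y_3) = b*y + (c1 - a1*y)*x1 + (c2 - a2*y)*x2 = 16*(-1.6) + 23.0*0.0 + 5.2*0.0 = -25.6 + 0.0 + 0.0 = -25.6


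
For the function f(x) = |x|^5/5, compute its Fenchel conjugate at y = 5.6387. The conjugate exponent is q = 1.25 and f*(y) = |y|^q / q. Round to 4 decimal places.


The conjugate exponent q satisfies 1/p + 1/q = 1.
p = 5, so q = 5/(5 - 1) = 1.25
|y|^q = 5.6387^1.25 = 8.6891
f*(5.6387) = 8.6891 / 1.25 = 6.9513


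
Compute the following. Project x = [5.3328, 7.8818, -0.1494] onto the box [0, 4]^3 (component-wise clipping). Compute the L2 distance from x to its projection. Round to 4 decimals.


Project each component onto [0, 4].
clip(5.3328) = 4.0, clip(7.8818) = 4.0, clip(-0.1494) = 0.0
Projection = [4.0, 4.0, 0.0]
Squared diffs: [1.7764, 15.0684, 0.0223]
Distance = sqrt(16.8671) = 4.107


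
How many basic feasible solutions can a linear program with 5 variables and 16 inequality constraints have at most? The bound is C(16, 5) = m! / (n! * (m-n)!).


Each vertex corresponds to some choice of n active constraints out of m, so the number of vertices is at most C(m, n) = m! / (n!(m-n)!).
m = 16, n = 5
Numerator: 16 * 15 * 14 * 13 * 12
Denominator: 5! = 120
C(16, 5) = 4368


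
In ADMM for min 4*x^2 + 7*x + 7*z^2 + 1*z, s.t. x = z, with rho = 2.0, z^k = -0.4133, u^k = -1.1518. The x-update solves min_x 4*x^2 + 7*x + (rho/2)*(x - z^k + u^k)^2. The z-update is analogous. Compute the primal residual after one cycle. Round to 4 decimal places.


ADMM iteration with rho = 2.0, z^k = -0.4133, u^k = -1.1518
Step 1: x-update.
Minimize 4*x^2 + 7*x + (2.0/2)*(x + 0.4133 - 1.1518)^2
FOC: (2*4 + 2.0)*x = -7 + 2.0*(-0.4133 + 1.1518)
x^{k+1} = -0.5523
Step 2: z-update.
Minimize 7*z^2 + 1*z + (2.0/2)*(-0.5523 - z - 1.1518)^2
FOC: (2*7 + 2.0)*z = -1 + 2.0*(-0.5523 - 1.1518)
z^{k+1} = -0.2755
Step 3: u-update.
u^{k+1} = -1.1518 - 0.5523 + 0.2755 = -1.4286
Step 4: Primal residual = |-0.5523 + 0.2755| = 0.2768


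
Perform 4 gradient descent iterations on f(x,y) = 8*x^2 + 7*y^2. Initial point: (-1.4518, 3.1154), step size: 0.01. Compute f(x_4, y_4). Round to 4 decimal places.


Gradient descent on f(x,y) = 8*x^2 + 7*y^2.
Starting point: (-1.4518, 3.1154), alpha = 0.01
Step 1: grad_x = 2*8*-1.4518 = -23.2288, grad_y = 2*7*3.1154 = 43.6156
  x_1 = -1.4518 - 0.01*-23.2288 = -1.2195
  y_1 = 3.1154 - 0.01*43.6156 = 2.6792
Step 2: grad_x = 2*8*-1.2195 = -19.5122, grad_y = 2*7*2.6792 = 37.5094
  x_2 = -1.2195 - 0.01*-19.5122 = -1.0244
  y_2 = 2.6792 - 0.01*37.5094 = 2.3041
Step 3: grad_x = 2*8*-1.0244 = -16.3902, grad_y = 2*7*2.3041 = 32.2581
  x_3 = -1.0244 - 0.01*-16.3902 = -0.8605
  y_3 = 2.3041 - 0.01*32.2581 = 1.9816
Step 4: grad_x = 2*8*-0.8605 = -13.7678, grad_y = 2*7*1.9816 = 27.742
  x_4 = -0.8605 - 0.01*-13.7678 = -0.7228
  y_4 = 1.9816 - 0.01*27.742 = 1.7041
f(-0.7228, 1.7041) = 8*(-0.7228)^2 + 7*1.7041^2 = 24.5085


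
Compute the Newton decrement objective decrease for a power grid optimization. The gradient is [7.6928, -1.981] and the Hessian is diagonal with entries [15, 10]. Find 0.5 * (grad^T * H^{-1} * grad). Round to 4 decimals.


Step 1: H is diagonal, so H^(-1) * g = [0.5129, -0.1981].
Step 2: g^T H^(-1) g = sum_i g_i^2 / H_ii
  = (7.6928)^2/15 + (-1.981)^2/10
  = 3.9453 + 0.3924 = 4.3377
Step 3: Objective decrease = 0.5 * g^T H^(-1) g = 2.1689


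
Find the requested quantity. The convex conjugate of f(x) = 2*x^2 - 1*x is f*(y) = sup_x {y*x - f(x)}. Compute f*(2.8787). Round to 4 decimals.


f*(y) = sup_x {y*x - a*x^2 - b*x} = sup_x {(y-b)*x - a*x^2}
FOC: (y - b) - 2a*x = 0 => x* = (y - b)/(2a)
x* = (2.8787 + 1)/(2*2) = 0.9697
f*(2.8787) = (y-b)^2/(4a) = (2.8787 + 1)^2/(4*2)
= 15.0443/8 = 1.8805


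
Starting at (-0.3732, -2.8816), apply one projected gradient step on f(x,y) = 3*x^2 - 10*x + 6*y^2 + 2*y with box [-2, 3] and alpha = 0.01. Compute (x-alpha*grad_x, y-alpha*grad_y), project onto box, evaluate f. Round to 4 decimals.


Step 1: Compute gradient at (-0.3732, -2.8816).
grad_x = 2*3*-0.3732 - 10 = -12.2392
grad_y = 2*6*-2.8816 + 2 = -32.5792
Step 2: Gradient step.
x_raw = -0.3732 - 0.01*-12.2392 = -0.2508
y_raw = -2.8816 - 0.01*-32.5792 = -2.5558
Step 3: Project onto [-2, 3].
x_proj = clip(-0.2508) = -0.2508
y_proj = clip(-2.5558) = -2.0
Step 4: Evaluate f.
f(-0.2508, -2.0) = 22.6968


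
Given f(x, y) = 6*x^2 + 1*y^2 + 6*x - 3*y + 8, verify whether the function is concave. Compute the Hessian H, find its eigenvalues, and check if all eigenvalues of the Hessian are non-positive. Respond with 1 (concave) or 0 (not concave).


The Hessian of f(x,y) = 6*x^2 + 1*y^2 + 6*x - 3*y + 8 is:
H = [[12, 0], [0, 2]]
Trace = 12 + 2 = 14
Determinant = 12*2 - (0)^2 = 24
Discriminant = (14)^2 - 4*24 = 100.0
Eigenvalues: lambda_1 = 2.0, lambda_2 = 12.0
The function is not concave.

0


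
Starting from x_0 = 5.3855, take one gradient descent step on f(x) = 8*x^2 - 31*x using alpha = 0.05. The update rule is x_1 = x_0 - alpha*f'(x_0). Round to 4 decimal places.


We compute the gradient at x_0 and apply the update.
f'(x) = 16*x - 31
f'(5.3855) = 16*5.3855 - 31 = 55.168
x_1 = 5.3855 - 0.05*55.168 = 2.6271


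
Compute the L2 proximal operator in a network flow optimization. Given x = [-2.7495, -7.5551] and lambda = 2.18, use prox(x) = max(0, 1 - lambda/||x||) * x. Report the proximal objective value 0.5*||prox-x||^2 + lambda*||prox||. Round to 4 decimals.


Step 1: Compute ||x||.
||x|| = 8.0399
Step 2: Compute scaling factor.
scale = max(0, 1 - 2.18/8.0399) = 0.7289
Step 3: prox(x) = [-2.004, -5.5065]
||prox(x)|| = 5.8599
Step 4: Proximal objective.
0.5*||prox-x||^2 = 2.3762
lambda*||prox|| = 12.7746
Total = 15.1507
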